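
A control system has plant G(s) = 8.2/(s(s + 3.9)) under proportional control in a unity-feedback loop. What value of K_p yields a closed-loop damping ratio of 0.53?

Closed-loop characteristic equation: s² + 3.9s + K_p·8.2 = 0.
So ω_n = √(8.2K_p) and 2ζω_n = 3.9, giving ζ = 3.9/(2√(8.2K_p)).
Setting ζ = 0.53: √(8.2K_p) = 3.9/(2·0.53) = 3.679, so K_p = 13.54/8.2 = 1.65.

K_p = 1.65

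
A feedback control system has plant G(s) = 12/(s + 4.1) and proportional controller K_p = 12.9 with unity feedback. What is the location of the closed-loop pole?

Closed-loop transfer function: T(s) = K_p·G(s)/(1 + K_p·G(s)) = 154.8/(s + 4.1 + 154.8) = 154.8/(s + 158.9).
The closed-loop pole is at s = −158.9.

s = -158.9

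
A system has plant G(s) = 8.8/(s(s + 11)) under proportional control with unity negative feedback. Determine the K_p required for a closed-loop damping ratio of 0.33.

Closed-loop characteristic equation: s² + 11s + K_p·8.8 = 0.
So ω_n = √(8.8K_p) and 2ζω_n = 11, giving ζ = 11/(2√(8.8K_p)).
Setting ζ = 0.33: √(8.8K_p) = 11/(2·0.33) = 16.67, so K_p = 277.8/8.8 = 31.6.

K_p = 31.6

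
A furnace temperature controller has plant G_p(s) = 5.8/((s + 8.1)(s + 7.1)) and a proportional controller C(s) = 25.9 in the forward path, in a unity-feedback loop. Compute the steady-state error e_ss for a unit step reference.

The loop is type 0. Static position error constant K_pos = C(0)·G_p(0) = 25.9·0.1009 = 2.612.
Steady-state error to a unit step: e_ss = 1/(1+K_pos) = 1/3.612 = 0.277.

0.277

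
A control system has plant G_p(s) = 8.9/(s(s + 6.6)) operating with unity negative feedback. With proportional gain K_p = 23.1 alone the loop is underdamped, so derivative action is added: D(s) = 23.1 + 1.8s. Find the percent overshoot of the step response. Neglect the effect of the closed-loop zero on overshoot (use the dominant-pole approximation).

1.77%

Forward path: (23.1 + 1.8s)·8.9/(s(s+6.6)). The closed-loop characteristic equation is s² + (6.6 + 8.9·1.8)s + 8.9·23.1 = 0.
That is s² + 22.62s + 205.6 = 0, so ω_n = 14.34 rad/s and ζ = 22.62/(2·14.34) = 0.7888.
%OS = 100·exp(−πζ/√(1−ζ²)) = 1.77%.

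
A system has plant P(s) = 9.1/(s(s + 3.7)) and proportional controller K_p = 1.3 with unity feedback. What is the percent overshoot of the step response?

13.5%

From 1 + K_pP(s) = 0: s² + 3.7s + 11.83 = 0 ⇒ ω_n = 3.439, ζ = 0.5379.
%OS = 100·exp(−πζ/√(1−ζ²)) = 100·exp(−π·0.5379/√0.7107) = 13.5%.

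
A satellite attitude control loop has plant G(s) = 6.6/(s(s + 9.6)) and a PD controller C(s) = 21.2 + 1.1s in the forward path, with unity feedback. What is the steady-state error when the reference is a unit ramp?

0.0686

The loop has one pole at the origin (type 1). Velocity error constant K_v = lim_{s→0} s·C(s)G(s) = 21.2·6.6/9.6 = 14.57.
Steady-state error to a unit ramp: e_ss = 1/K_v = 0.0686.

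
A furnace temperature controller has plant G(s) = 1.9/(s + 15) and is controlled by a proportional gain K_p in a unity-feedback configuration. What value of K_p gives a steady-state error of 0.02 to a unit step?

K_p = 387

The loop is type 0, so e_ss(step) = 1/(1 + K_pos) with K_pos = K_p·G(0).
G(0) = 0.1267. Require 1/(1 + K_p·0.1267) = 0.02, so 1 + 0.1267·K_p = 50.
K_p = (50 − 1)/0.1267 = 387.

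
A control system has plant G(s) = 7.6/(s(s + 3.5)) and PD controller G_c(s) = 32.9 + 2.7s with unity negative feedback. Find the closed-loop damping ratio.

ζ = 0.76

Forward path: (32.9 + 2.7s)·7.6/(s(s+3.5)). The closed-loop characteristic equation is s² + (3.5 + 7.6·2.7)s + 7.6·32.9 = 0.
That is s² + 24.02s + 250 = 0, so ω_n = 15.81 rad/s and ζ = 24.02/(2·15.81) = 0.7595.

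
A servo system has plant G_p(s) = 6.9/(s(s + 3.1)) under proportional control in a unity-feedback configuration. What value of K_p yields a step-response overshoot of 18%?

From %OS = 100·exp(−πζ/√(1−ζ²)) = 18%, ζ = −ln(0.18)/√(π²+ln²(0.18)) = 0.4791.
Characteristic equation s² + 3.1s + 6.9K_p = 0 gives ζ = 3.1/(2√(6.9K_p)).
Setting ζ = 0.4791: √(6.9K_p) = 3.1/(2·0.4791) = 3.235, so K_p = 10.47/6.9 = 1.52.

K_p = 1.52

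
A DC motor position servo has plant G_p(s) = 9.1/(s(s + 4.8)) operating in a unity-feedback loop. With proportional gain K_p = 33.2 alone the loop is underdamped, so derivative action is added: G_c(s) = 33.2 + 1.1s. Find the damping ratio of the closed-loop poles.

Forward path: (33.2 + 1.1s)·9.1/(s(s+4.8)). The closed-loop characteristic equation is s² + (4.8 + 9.1·1.1)s + 9.1·33.2 = 0.
That is s² + 14.81s + 302.1 = 0, so ω_n = 17.38 rad/s and ζ = 14.81/(2·17.38) = 0.426.

ζ = 0.426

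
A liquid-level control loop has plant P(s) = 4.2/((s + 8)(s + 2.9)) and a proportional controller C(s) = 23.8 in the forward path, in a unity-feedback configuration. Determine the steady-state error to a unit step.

The loop is type 0. Static position error constant K_pos = C(0)·P(0) = 23.8·0.181 = 4.309.
Steady-state error to a unit step: e_ss = 1/(1+K_pos) = 1/5.309 = 0.188.

0.188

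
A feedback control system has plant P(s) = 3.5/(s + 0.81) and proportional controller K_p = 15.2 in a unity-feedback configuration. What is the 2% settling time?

T_s ≈ 0.0741 s

Closed-loop transfer function: T(s) = K_p·P(s)/(1 + K_p·P(s)) = 53.2/(s + 0.81 + 53.2) = 53.2/(s + 54.01).
Time constant τ = 1/54.01 = 0.01852 s, so the 2% settling time is about 4τ = 0.0741 s.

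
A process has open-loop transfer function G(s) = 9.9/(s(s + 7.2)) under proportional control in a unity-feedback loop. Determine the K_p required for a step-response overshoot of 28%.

K_p = 9.28

From %OS = 100·exp(−πζ/√(1−ζ²)) = 28%, ζ = −ln(0.28)/√(π²+ln²(0.28)) = 0.3755.
Characteristic equation s² + 7.2s + 9.9K_p = 0 gives ζ = 7.2/(2√(9.9K_p)).
Setting ζ = 0.3755: √(9.9K_p) = 7.2/(2·0.3755) = 9.586, so K_p = 91.9/9.9 = 9.28.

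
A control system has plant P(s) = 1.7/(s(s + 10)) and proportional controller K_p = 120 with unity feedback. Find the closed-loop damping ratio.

With unity feedback the closed-loop characteristic equation is s² + 10s + 120·1.7 = s² + 10s + 204 = 0.
So ω_n² = 204 ⇒ ω_n = 14.28 rad/s, and ζ = 10/(2ω_n) = 0.35.

ζ = 0.35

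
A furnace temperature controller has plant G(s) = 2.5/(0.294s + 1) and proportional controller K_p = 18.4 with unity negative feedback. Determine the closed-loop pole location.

s = -159.9

Closed loop: T(s) = K_p·G/(1+K_p·G) = 46/(0.294s + 1 + 46), with pole at s = −(1 + 46)/0.294 = −159.9.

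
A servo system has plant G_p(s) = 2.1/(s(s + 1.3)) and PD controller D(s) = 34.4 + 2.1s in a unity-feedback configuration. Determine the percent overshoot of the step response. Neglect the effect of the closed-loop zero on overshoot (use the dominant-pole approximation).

Forward path: (34.4 + 2.1s)·2.1/(s(s+1.3)). The closed-loop characteristic equation is s² + (1.3 + 2.1·2.1)s + 2.1·34.4 = 0.
That is s² + 5.71s + 72.24 = 0, so ω_n = 8.499 rad/s and ζ = 5.71/(2·8.499) = 0.3359.
%OS = 100·exp(−πζ/√(1−ζ²)) = 32.6%.

32.6%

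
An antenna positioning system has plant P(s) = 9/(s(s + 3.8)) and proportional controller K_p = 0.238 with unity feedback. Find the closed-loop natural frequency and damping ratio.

With unity feedback the closed-loop characteristic equation is s² + 3.8s + 0.238·9 = s² + 3.8s + 2.142 = 0.
So ω_n² = 2.142 ⇒ ω_n = 1.464 rad/s, and ζ = 3.8/(2ω_n) = 1.3.

ω_n = 1.46 rad/s, ζ = 1.3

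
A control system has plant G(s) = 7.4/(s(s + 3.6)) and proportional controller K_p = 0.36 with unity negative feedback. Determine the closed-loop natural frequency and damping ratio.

ω_n = 1.63 rad/s, ζ = 1.1

1 + K_p·G(s) = 0 gives s² + 3.6s + 2.664 = 0.
Matching s² + 2ζω_n s + ω_n²: ω_n = √2.664 = 1.632 rad/s and 2ζω_n = 3.6, so ζ = 3.6/(2·1.632) = 1.1.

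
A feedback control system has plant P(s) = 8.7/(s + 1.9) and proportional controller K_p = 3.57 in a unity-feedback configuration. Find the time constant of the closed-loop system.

Closed-loop transfer function: T(s) = K_p·P(s)/(1 + K_p·P(s)) = 31.06/(s + 1.9 + 31.06) = 31.06/(s + 32.96).
Time constant τ = 1/32.96 = 0.0303 s.

τ = 0.0303 s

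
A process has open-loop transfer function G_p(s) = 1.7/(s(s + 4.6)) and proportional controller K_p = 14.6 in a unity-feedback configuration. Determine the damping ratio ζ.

1 + K_p·G_p(s) = 0 gives s² + 4.6s + 24.82 = 0.
So ω_n² = 24.82 ⇒ ω_n = 4.982 rad/s, and ζ = 4.6/(2ω_n) = 0.462.

ζ = 0.462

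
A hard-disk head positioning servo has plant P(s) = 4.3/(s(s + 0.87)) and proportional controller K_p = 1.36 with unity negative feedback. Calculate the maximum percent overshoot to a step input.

56.3%

From 1 + K_pP(s) = 0: s² + 0.87s + 5.848 = 0 ⇒ ω_n = 2.418, ζ = 0.1799.
%OS = 100·exp(−πζ/√(1−ζ²)) = 100·exp(−π·0.1799/√0.9676) = 56.3%.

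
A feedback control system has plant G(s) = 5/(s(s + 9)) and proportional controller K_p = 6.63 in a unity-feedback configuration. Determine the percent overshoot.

1.95%

From 1 + K_pG(s) = 0: s² + 9s + 33.15 = 0 ⇒ ω_n = 5.758, ζ = 0.7816.
%OS = 100·exp(−πζ/√(1−ζ²)) = 100·exp(−π·0.7816/√0.3891) = 1.95%.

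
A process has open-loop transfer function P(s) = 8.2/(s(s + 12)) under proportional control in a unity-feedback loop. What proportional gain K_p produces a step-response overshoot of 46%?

From %OS = 100·exp(−πζ/√(1−ζ²)) = 46%, ζ = −ln(0.46)/√(π²+ln²(0.46)) = 0.24.
Characteristic equation s² + 12s + 8.2K_p = 0 gives ζ = 12/(2√(8.2K_p)).
Setting ζ = 0.24: √(8.2K_p) = 12/(2·0.24) = 25, so K_p = 625.2/8.2 = 76.2.

K_p = 76.2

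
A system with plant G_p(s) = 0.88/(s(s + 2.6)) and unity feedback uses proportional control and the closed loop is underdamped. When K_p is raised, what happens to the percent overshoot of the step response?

increase

Characteristic equation s² + 2.6s + K_p·0.88 = 0: raising K_p raises ω_n while 2ζω_n = 2.6 is fixed, so ζ falls and overshoot grows.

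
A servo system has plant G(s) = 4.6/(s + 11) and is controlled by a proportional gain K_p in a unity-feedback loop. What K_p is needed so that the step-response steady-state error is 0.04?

The loop is type 0, so e_ss(step) = 1/(1 + K_pos) with K_pos = K_p·G(0).
G(0) = 0.4182. Require 1/(1 + K_p·0.4182) = 0.04, so 1 + 0.4182·K_p = 25.
K_p = (25 − 1)/0.4182 = 57.4.

K_p = 57.4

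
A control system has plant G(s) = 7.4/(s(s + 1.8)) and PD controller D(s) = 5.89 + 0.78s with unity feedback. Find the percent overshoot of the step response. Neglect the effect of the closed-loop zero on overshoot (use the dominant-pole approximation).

11.1%

Forward path: (5.89 + 0.78s)·7.4/(s(s+1.8)). The closed-loop characteristic equation is s² + (1.8 + 7.4·0.78)s + 7.4·5.89 = 0.
That is s² + 7.572s + 43.59 = 0, so ω_n = 6.602 rad/s and ζ = 7.572/(2·6.602) = 0.5735.
%OS = 100·exp(−πζ/√(1−ζ²)) = 11.1%.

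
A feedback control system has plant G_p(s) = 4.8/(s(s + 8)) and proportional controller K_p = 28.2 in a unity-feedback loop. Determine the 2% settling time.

T_s ≈ 1 s

Closed-loop characteristic equation: s² + 8s + 135.4 = 0, so ω_n = 11.63 rad/s and ζ = 8/(2·11.63) = 0.3438.
2% settling time T_s ≈ 4/(ζω_n) = 4/4 = 1 s.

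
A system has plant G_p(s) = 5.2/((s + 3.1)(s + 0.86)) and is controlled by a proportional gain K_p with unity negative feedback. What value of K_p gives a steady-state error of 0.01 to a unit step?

K_p = 50.8

The loop is type 0, so e_ss(step) = 1/(1 + K_pos) with K_pos = K_p·G_p(0).
G_p(0) = 1.95. Require 1/(1 + K_p·1.95) = 0.01, so 1 + 1.95·K_p = 100.
K_p = (100 − 1)/1.95 = 50.8.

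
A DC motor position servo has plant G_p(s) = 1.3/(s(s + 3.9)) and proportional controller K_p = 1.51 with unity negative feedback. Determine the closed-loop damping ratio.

ζ = 1.39

With unity feedback the closed-loop characteristic equation is s² + 3.9s + 1.51·1.3 = s² + 3.9s + 1.963 = 0.
So ω_n² = 1.963 ⇒ ω_n = 1.401 rad/s, and ζ = 3.9/(2ω_n) = 1.39.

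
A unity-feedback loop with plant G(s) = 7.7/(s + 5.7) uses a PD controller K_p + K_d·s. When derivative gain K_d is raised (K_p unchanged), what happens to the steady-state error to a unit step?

At s = 0 the derivative term contributes nothing: C(0) = K_p regardless of K_d, so K_pos = K_p·G(0) and e_ss are unchanged.

unchanged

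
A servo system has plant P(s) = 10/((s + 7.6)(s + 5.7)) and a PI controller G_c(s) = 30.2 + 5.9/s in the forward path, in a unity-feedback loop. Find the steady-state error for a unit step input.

0

The open loop G_c(s)P(s) has a pole at the origin (type 1), so the static position error constant is infinite and e_ss = 1/(1+∞) = 0.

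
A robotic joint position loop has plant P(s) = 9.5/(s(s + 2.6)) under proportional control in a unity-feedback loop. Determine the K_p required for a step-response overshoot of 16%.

K_p = 0.701

From %OS = 100·exp(−πζ/√(1−ζ²)) = 16%, ζ = −ln(0.16)/√(π²+ln²(0.16)) = 0.5039.
Characteristic equation s² + 2.6s + 9.5K_p = 0 gives ζ = 2.6/(2√(9.5K_p)).
Setting ζ = 0.5039: √(9.5K_p) = 2.6/(2·0.5039) = 2.58, so K_p = 6.657/9.5 = 0.701.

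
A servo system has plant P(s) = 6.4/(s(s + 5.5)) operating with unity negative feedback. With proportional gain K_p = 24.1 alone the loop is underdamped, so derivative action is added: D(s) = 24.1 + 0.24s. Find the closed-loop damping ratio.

Forward path: (24.1 + 0.24s)·6.4/(s(s+5.5)). The closed-loop characteristic equation is s² + (5.5 + 6.4·0.24)s + 6.4·24.1 = 0.
That is s² + 7.036s + 154.2 = 0, so ω_n = 12.42 rad/s and ζ = 7.036/(2·12.42) = 0.2833.

ζ = 0.283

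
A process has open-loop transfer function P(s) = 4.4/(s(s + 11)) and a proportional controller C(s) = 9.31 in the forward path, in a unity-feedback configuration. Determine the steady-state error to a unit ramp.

The loop has one pole at the origin (type 1). Velocity error constant K_v = lim_{s→0} s·C(s)P(s) = 9.31·4.4/11 = 3.724.
Steady-state error to a unit ramp: e_ss = 1/K_v = 0.269.

0.269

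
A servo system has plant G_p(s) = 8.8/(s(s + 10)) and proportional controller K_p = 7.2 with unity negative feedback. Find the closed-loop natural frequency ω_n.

ω_n = 7.96 rad/s

The closed-loop denominator is s(s+10) + 7.2·8.8 = s² + 10s + 63.36.
Matching s² + 2ζω_n s + ω_n²: ω_n = √63.36 = 7.96 rad/s and 2ζω_n = 10, so ζ = 10/(2·7.96) = 0.628.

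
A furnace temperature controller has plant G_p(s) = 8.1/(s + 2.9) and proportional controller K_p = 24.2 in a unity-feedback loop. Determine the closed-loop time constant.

Closed-loop transfer function: T(s) = K_p·G_p(s)/(1 + K_p·G_p(s)) = 196/(s + 2.9 + 196) = 196/(s + 198.9).
Time constant τ = 1/198.9 = 0.00503 s.

τ = 0.00503 s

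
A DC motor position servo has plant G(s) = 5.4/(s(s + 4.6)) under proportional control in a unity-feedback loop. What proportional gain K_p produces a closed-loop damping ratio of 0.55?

K_p = 3.24

Closed-loop characteristic equation: s² + 4.6s + K_p·5.4 = 0.
So ω_n = √(5.4K_p) and 2ζω_n = 4.6, giving ζ = 4.6/(2√(5.4K_p)).
Setting ζ = 0.55: √(5.4K_p) = 4.6/(2·0.55) = 4.182, so K_p = 17.49/5.4 = 3.24.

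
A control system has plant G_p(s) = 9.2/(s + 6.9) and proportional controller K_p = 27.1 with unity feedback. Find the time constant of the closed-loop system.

τ = 0.0039 s

Closed-loop transfer function: T(s) = K_p·G_p(s)/(1 + K_p·G_p(s)) = 249.3/(s + 6.9 + 249.3) = 249.3/(s + 256.2).
Time constant τ = 1/256.2 = 0.0039 s.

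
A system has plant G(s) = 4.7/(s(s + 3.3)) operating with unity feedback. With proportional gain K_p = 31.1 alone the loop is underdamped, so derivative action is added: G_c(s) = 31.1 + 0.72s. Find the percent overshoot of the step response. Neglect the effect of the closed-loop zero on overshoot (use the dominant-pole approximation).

40.5%

Forward path: (31.1 + 0.72s)·4.7/(s(s+3.3)). The closed-loop characteristic equation is s² + (3.3 + 4.7·0.72)s + 4.7·31.1 = 0.
That is s² + 6.684s + 146.2 = 0, so ω_n = 12.09 rad/s and ζ = 6.684/(2·12.09) = 0.2764.
%OS = 100·exp(−πζ/√(1−ζ²)) = 40.5%.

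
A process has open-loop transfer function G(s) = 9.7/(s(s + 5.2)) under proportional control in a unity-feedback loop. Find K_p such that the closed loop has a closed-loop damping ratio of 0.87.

Closed-loop characteristic equation: s² + 5.2s + K_p·9.7 = 0.
So ω_n = √(9.7K_p) and 2ζω_n = 5.2, giving ζ = 5.2/(2√(9.7K_p)).
Setting ζ = 0.87: √(9.7K_p) = 5.2/(2·0.87) = 2.989, so K_p = 8.931/9.7 = 0.921.

K_p = 0.921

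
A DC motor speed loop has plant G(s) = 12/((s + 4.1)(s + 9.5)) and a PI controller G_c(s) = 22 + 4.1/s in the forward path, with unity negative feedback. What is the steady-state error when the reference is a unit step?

The open loop G_c(s)G(s) has a pole at the origin (type 1), so the static position error constant is infinite and e_ss = 1/(1+∞) = 0.

0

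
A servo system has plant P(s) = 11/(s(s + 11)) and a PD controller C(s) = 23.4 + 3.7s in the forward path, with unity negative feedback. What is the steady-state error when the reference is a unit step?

The open loop C(s)P(s) has a pole at the origin (type 1), so the static position error constant is infinite and e_ss = 1/(1+∞) = 0.

0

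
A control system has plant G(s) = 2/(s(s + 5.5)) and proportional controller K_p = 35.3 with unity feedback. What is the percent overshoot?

The closed-loop denominator s² + 5.5s + 70.6 gives ω_n = √70.6 = 8.402 and ζ = 5.5/(2ω_n) = 0.3273.
%OS = 100·exp(−πζ/√(1−ζ²)) = 100·exp(−π·0.3273/√0.8929) = 33.7%.

33.7%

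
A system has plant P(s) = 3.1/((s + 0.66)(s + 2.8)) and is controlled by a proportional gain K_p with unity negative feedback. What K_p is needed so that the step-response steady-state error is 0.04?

For a type-0 loop with proportional control, e_ss = 1/(1 + K_p·P(0)).
P(0) = 1.677. Require 1/(1 + K_p·1.677) = 0.04, so 1 + 1.677·K_p = 25.
K_p = (25 − 1)/1.677 = 14.3.

K_p = 14.3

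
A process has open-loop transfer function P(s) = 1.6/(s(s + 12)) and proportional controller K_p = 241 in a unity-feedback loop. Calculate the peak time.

T_p = 0.168 s

The closed-loop denominator s² + 12s + 385.6 gives ω_n = √385.6 = 19.64 and ζ = 12/(2ω_n) = 0.3056.
Damped frequency ω_d = ω_n√(1−ζ²) = 18.7 rad/s, so peak time T_p = π/ω_d = 0.168 s.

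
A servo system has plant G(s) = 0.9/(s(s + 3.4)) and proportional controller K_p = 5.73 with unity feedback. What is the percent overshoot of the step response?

Closed-loop characteristic equation: s² + 3.4s + 5.157 = 0, so ω_n = 2.271 rad/s and ζ = 3.4/(2·2.271) = 0.7486.
%OS = 100·exp(−πζ/√(1−ζ²)) = 100·exp(−π·0.7486/√0.4396) = 2.88%.

2.88%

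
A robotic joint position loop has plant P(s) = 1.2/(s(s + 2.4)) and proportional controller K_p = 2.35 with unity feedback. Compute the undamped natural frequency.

ω_n = 1.68 rad/s

1 + K_p·P(s) = 0 gives s² + 2.4s + 2.82 = 0.
Matching s² + 2ζω_n s + ω_n²: ω_n = √2.82 = 1.679 rad/s and 2ζω_n = 2.4, so ζ = 2.4/(2·1.679) = 0.715.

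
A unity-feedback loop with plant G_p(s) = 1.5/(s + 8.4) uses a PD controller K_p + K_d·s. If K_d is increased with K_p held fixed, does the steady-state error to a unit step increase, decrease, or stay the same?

unchanged

At s = 0 the derivative term contributes nothing: C(0) = K_p regardless of K_d, so K_pos = K_p·G_p(0) and e_ss are unchanged.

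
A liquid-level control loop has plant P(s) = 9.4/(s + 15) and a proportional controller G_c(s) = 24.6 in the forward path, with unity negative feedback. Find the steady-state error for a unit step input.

0.0609

The loop is type 0. Static position error constant K_pos = G_c(0)·P(0) = 24.6·0.6267 = 15.42.
Steady-state error to a unit step: e_ss = 1/(1+K_pos) = 1/16.42 = 0.0609.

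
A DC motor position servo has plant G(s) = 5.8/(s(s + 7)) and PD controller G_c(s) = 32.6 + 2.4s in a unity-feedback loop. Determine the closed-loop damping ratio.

ζ = 0.761

Forward path: (32.6 + 2.4s)·5.8/(s(s+7)). The closed-loop characteristic equation is s² + (7 + 5.8·2.4)s + 5.8·32.6 = 0.
That is s² + 20.92s + 189.1 = 0, so ω_n = 13.75 rad/s and ζ = 20.92/(2·13.75) = 0.7607.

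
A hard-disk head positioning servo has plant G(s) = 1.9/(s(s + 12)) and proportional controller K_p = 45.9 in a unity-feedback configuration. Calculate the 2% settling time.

The closed-loop denominator s² + 12s + 87.21 gives ω_n = √87.21 = 9.339 and ζ = 12/(2ω_n) = 0.6425.
2% settling time T_s ≈ 4/(ζω_n) = 4/6 = 0.667 s.

T_s ≈ 0.667 s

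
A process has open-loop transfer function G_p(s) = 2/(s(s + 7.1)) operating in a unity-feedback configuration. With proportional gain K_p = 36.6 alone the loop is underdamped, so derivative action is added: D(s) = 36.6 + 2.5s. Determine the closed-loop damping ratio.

Forward path: (36.6 + 2.5s)·2/(s(s+7.1)). The closed-loop characteristic equation is s² + (7.1 + 2·2.5)s + 2·36.6 = 0.
That is s² + 12.1s + 73.2 = 0, so ω_n = 8.556 rad/s and ζ = 12.1/(2·8.556) = 0.7071.

ζ = 0.707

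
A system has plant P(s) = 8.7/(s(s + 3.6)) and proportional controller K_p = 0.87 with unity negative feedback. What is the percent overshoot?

Closed-loop characteristic equation: s² + 3.6s + 7.569 = 0, so ω_n = 2.751 rad/s and ζ = 3.6/(2·2.751) = 0.6543.
%OS = 100·exp(−πζ/√(1−ζ²)) = 100·exp(−π·0.6543/√0.5719) = 6.6%.

6.6%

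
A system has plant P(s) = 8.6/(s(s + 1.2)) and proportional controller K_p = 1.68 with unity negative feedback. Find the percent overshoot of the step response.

The closed-loop denominator s² + 1.2s + 14.45 gives ω_n = √14.45 = 3.801 and ζ = 1.2/(2ω_n) = 0.1579.
%OS = 100·exp(−πζ/√(1−ζ²)) = 100·exp(−π·0.1579/√0.9751) = 60.5%.

60.5%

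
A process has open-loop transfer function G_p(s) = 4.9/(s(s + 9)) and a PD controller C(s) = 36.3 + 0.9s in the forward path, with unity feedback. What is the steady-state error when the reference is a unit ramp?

0.0506

The loop has one pole at the origin (type 1). Velocity error constant K_v = lim_{s→0} s·C(s)G_p(s) = 36.3·4.9/9 = 19.76.
Steady-state error to a unit ramp: e_ss = 1/K_v = 0.0506.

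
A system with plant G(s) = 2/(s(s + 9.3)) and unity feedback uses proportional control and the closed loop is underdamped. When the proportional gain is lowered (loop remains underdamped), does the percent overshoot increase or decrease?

ζ = 9.3/(2√(2K_p)) rises as K_p falls; higher damping means less overshoot.

decrease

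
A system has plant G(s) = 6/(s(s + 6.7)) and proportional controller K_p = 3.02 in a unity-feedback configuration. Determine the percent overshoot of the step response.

1.82%

The closed-loop denominator s² + 6.7s + 18.12 gives ω_n = √18.12 = 4.257 and ζ = 6.7/(2ω_n) = 0.787.
%OS = 100·exp(−πζ/√(1−ζ²)) = 100·exp(−π·0.787/√0.3807) = 1.82%.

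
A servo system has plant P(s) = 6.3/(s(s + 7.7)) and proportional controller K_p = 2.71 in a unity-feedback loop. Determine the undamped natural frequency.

ω_n = 4.13 rad/s

1 + K_p·P(s) = 0 gives s² + 7.7s + 17.07 = 0.
So ω_n² = 17.07 ⇒ ω_n = 4.132 rad/s, and ζ = 7.7/(2ω_n) = 0.932.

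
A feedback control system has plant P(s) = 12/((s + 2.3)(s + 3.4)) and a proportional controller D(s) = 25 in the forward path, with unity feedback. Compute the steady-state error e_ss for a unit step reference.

The loop is type 0. Static position error constant K_pos = D(0)·P(0) = 25·1.535 = 38.36.
Steady-state error to a unit step: e_ss = 1/(1+K_pos) = 1/39.36 = 0.0254.

0.0254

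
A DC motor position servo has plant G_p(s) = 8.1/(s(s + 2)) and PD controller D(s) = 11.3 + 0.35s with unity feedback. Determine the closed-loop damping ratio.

Forward path: (11.3 + 0.35s)·8.1/(s(s+2)). The closed-loop characteristic equation is s² + (2 + 8.1·0.35)s + 8.1·11.3 = 0.
That is s² + 4.835s + 91.53 = 0, so ω_n = 9.567 rad/s and ζ = 4.835/(2·9.567) = 0.2527.

ζ = 0.253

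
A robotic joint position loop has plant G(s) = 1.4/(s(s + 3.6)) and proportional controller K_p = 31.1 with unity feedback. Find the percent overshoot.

Closed-loop characteristic equation: s² + 3.6s + 43.54 = 0, so ω_n = 6.598 rad/s and ζ = 3.6/(2·6.598) = 0.2728.
%OS = 100·exp(−πζ/√(1−ζ²)) = 100·exp(−π·0.2728/√0.9256) = 41%.

41%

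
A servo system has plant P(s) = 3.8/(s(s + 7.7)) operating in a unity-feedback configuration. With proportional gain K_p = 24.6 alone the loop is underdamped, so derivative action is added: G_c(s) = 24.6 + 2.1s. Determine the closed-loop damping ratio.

Forward path: (24.6 + 2.1s)·3.8/(s(s+7.7)). The closed-loop characteristic equation is s² + (7.7 + 3.8·2.1)s + 3.8·24.6 = 0.
That is s² + 15.68s + 93.48 = 0, so ω_n = 9.669 rad/s and ζ = 15.68/(2·9.669) = 0.8109.

ζ = 0.811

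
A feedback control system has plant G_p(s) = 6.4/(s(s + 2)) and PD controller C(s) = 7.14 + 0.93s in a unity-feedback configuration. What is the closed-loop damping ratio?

ζ = 0.588

Forward path: (7.14 + 0.93s)·6.4/(s(s+2)). The closed-loop characteristic equation is s² + (2 + 6.4·0.93)s + 6.4·7.14 = 0.
That is s² + 7.952s + 45.7 = 0, so ω_n = 6.76 rad/s and ζ = 7.952/(2·6.76) = 0.5882.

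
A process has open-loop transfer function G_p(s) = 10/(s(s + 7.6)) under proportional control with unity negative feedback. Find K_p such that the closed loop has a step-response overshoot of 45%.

K_p = 23.8

From %OS = 100·exp(−πζ/√(1−ζ²)) = 45%, ζ = −ln(0.45)/√(π²+ln²(0.45)) = 0.2463.
Characteristic equation s² + 7.6s + 10K_p = 0 gives ζ = 7.6/(2√(10K_p)).
Setting ζ = 0.2463: √(10K_p) = 7.6/(2·0.2463) = 15.43, so K_p = 238/10 = 23.8.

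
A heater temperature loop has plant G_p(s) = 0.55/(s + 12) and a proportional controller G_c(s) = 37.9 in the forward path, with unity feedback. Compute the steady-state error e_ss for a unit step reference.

The loop is type 0. Static position error constant K_pos = G_c(0)·G_p(0) = 37.9·0.04583 = 1.737.
Steady-state error to a unit step: e_ss = 1/(1+K_pos) = 1/2.737 = 0.365.

0.365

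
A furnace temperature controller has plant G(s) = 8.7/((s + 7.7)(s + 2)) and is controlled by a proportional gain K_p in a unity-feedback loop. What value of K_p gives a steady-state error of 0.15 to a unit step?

K_p = 10

For a type-0 loop with proportional control, e_ss = 1/(1 + K_p·G(0)).
G(0) = 0.5649. Require 1/(1 + K_p·0.5649) = 0.15, so 1 + 0.5649·K_p = 6.667.
K_p = (6.667 − 1)/0.5649 = 10.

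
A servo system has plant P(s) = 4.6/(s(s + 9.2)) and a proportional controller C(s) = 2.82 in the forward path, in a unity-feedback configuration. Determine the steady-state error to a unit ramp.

0.709

The loop has one pole at the origin (type 1). Velocity error constant K_v = lim_{s→0} s·C(s)P(s) = 2.82·4.6/9.2 = 1.41.
Steady-state error to a unit ramp: e_ss = 1/K_v = 0.709.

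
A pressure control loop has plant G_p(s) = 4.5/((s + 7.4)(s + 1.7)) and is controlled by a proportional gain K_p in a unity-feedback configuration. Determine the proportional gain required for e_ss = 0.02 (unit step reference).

K_p = 137

Steady-state error for a unit step on this type-0 loop is 1/(1 + K_p·G_p(0)).
G_p(0) = 0.3577. Require 1/(1 + K_p·0.3577) = 0.02, so 1 + 0.3577·K_p = 50.
K_p = (50 − 1)/0.3577 = 137.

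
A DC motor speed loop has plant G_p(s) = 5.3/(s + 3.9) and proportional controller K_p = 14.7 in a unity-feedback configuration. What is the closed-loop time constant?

τ = 0.0122 s

Closed-loop transfer function: T(s) = K_p·G_p(s)/(1 + K_p·G_p(s)) = 77.91/(s + 3.9 + 77.91) = 77.91/(s + 81.81).
Time constant τ = 1/81.81 = 0.0122 s.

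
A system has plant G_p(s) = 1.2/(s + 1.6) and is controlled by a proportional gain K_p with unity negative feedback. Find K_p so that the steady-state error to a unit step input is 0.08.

The loop is type 0, so e_ss(step) = 1/(1 + K_pos) with K_pos = K_p·G_p(0).
G_p(0) = 0.75. Require 1/(1 + K_p·0.75) = 0.08, so 1 + 0.75·K_p = 12.5.
K_p = (12.5 − 1)/0.75 = 15.3.

K_p = 15.3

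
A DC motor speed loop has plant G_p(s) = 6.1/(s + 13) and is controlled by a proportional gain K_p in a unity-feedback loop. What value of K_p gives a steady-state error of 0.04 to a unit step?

K_p = 51.1

Steady-state error for a unit step on this type-0 loop is 1/(1 + K_p·G_p(0)).
G_p(0) = 0.4692. Require 1/(1 + K_p·0.4692) = 0.04, so 1 + 0.4692·K_p = 25.
K_p = (25 − 1)/0.4692 = 51.1.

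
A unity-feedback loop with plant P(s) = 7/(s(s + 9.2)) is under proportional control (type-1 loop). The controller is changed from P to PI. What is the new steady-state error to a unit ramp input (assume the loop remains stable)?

The integrator raises the loop to type 2, so K_v → ∞ and e_ss to a ramp is zero.

0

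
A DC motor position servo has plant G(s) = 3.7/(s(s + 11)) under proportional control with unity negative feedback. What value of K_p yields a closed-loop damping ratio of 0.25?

Closed-loop characteristic equation: s² + 11s + K_p·3.7 = 0.
So ω_n = √(3.7K_p) and 2ζω_n = 11, giving ζ = 11/(2√(3.7K_p)).
Setting ζ = 0.25: √(3.7K_p) = 11/(2·0.25) = 22, so K_p = 484/3.7 = 131.

K_p = 131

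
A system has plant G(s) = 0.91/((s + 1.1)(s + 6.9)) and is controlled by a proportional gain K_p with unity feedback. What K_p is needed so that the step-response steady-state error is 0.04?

For a type-0 loop with proportional control, e_ss = 1/(1 + K_p·G(0)).
G(0) = 0.1199. Require 1/(1 + K_p·0.1199) = 0.04, so 1 + 0.1199·K_p = 25.
K_p = (25 − 1)/0.1199 = 200.

K_p = 200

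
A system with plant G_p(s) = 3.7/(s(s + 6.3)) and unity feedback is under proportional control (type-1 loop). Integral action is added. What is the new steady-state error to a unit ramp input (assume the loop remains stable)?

0

The integrator raises the loop to type 2, so K_v → ∞ and e_ss to a ramp is zero.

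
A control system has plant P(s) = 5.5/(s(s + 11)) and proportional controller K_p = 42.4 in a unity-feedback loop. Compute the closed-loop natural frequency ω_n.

ω_n = 15.3 rad/s

The closed-loop denominator is s(s+11) + 42.4·5.5 = s² + 11s + 233.2.
Matching s² + 2ζω_n s + ω_n²: ω_n = √233.2 = 15.27 rad/s and 2ζω_n = 11, so ζ = 11/(2·15.27) = 0.36.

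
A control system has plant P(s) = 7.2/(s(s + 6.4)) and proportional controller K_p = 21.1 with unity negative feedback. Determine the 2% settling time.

T_s ≈ 1.25 s

From 1 + K_pP(s) = 0: s² + 6.4s + 151.9 = 0 ⇒ ω_n = 12.33, ζ = 0.2596.
2% settling time T_s ≈ 4/(ζω_n) = 4/3.2 = 1.25 s.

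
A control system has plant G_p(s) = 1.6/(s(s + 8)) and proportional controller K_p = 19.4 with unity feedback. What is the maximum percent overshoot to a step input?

The closed-loop denominator s² + 8s + 31.04 gives ω_n = √31.04 = 5.571 and ζ = 8/(2ω_n) = 0.718.
%OS = 100·exp(−πζ/√(1−ζ²)) = 100·exp(−π·0.718/√0.4845) = 3.92%.

3.92%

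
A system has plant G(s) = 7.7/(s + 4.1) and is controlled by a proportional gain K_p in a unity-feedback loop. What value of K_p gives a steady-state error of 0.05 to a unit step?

For a type-0 loop with proportional control, e_ss = 1/(1 + K_p·G(0)).
G(0) = 1.878. Require 1/(1 + K_p·1.878) = 0.05, so 1 + 1.878·K_p = 20.
K_p = (20 − 1)/1.878 = 10.1.

K_p = 10.1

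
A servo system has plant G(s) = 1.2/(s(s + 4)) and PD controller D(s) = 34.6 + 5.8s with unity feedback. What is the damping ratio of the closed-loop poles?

Forward path: (34.6 + 5.8s)·1.2/(s(s+4)). The closed-loop characteristic equation is s² + (4 + 1.2·5.8)s + 1.2·34.6 = 0.
That is s² + 10.96s + 41.52 = 0, so ω_n = 6.444 rad/s and ζ = 10.96/(2·6.444) = 0.8505.

ζ = 0.85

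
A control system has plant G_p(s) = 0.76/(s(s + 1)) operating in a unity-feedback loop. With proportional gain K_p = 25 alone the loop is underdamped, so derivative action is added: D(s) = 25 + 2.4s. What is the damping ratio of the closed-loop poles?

Forward path: (25 + 2.4s)·0.76/(s(s+1)). The closed-loop characteristic equation is s² + (1 + 0.76·2.4)s + 0.76·25 = 0.
That is s² + 2.824s + 19 = 0, so ω_n = 4.359 rad/s and ζ = 2.824/(2·4.359) = 0.3239.

ζ = 0.324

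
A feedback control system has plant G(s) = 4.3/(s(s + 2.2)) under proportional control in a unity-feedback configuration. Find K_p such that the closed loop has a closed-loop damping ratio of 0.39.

Closed-loop characteristic equation: s² + 2.2s + K_p·4.3 = 0.
So ω_n = √(4.3K_p) and 2ζω_n = 2.2, giving ζ = 2.2/(2√(4.3K_p)).
Setting ζ = 0.39: √(4.3K_p) = 2.2/(2·0.39) = 2.821, so K_p = 7.955/4.3 = 1.85.

K_p = 1.85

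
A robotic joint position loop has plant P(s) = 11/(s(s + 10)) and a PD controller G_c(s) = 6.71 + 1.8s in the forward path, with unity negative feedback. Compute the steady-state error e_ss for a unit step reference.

0

The open loop G_c(s)P(s) has a pole at the origin (type 1), so the static position error constant is infinite and e_ss = 1/(1+∞) = 0.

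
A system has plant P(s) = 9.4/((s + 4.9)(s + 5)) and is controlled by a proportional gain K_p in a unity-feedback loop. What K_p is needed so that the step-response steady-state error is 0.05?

The loop is type 0, so e_ss(step) = 1/(1 + K_pos) with K_pos = K_p·P(0).
P(0) = 0.3837. Require 1/(1 + K_p·0.3837) = 0.05, so 1 + 0.3837·K_p = 20.
K_p = (20 − 1)/0.3837 = 49.5.

K_p = 49.5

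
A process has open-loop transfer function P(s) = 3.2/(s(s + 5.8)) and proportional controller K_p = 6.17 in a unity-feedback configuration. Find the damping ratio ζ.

1 + K_p·P(s) = 0 gives s² + 5.8s + 19.74 = 0.
So ω_n² = 19.74 ⇒ ω_n = 4.443 rad/s, and ζ = 5.8/(2ω_n) = 0.653.

ζ = 0.653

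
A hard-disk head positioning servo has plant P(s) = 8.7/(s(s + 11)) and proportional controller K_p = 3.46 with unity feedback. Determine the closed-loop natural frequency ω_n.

With unity feedback the closed-loop characteristic equation is s² + 11s + 3.46·8.7 = s² + 11s + 30.1 = 0.
So ω_n² = 30.1 ⇒ ω_n = 5.487 rad/s, and ζ = 11/(2ω_n) = 1.

ω_n = 5.49 rad/s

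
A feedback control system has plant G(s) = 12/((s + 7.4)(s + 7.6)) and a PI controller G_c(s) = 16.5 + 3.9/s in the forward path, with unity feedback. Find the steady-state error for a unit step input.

The open loop G_c(s)G(s) has a pole at the origin (type 1), so the static position error constant is infinite and e_ss = 1/(1+∞) = 0.

0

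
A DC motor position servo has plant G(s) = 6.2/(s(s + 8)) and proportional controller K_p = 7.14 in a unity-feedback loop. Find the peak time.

The closed-loop denominator s² + 8s + 44.27 gives ω_n = √44.27 = 6.653 and ζ = 8/(2ω_n) = 0.6012.
Damped frequency ω_d = ω_n√(1−ζ²) = 5.317 rad/s, so peak time T_p = π/ω_d = 0.591 s.

T_p = 0.591 s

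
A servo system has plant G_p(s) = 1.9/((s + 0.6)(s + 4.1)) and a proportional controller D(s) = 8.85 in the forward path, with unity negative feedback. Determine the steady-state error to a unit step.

The loop is type 0. Static position error constant K_pos = D(0)·G_p(0) = 8.85·0.7724 = 6.835.
Steady-state error to a unit step: e_ss = 1/(1+K_pos) = 1/7.835 = 0.128.

0.128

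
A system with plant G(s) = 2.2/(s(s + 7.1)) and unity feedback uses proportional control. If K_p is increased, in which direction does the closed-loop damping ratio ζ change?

decrease

ζ = 7.1/(2√(2.2K_p)); increasing K_p raises the denominator, so ζ falls.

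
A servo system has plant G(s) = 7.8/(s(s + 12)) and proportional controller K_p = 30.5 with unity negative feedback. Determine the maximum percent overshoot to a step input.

The closed-loop denominator s² + 12s + 237.9 gives ω_n = √237.9 = 15.42 and ζ = 12/(2ω_n) = 0.389.
%OS = 100·exp(−πζ/√(1−ζ²)) = 100·exp(−π·0.389/√0.8487) = 26.5%.

26.5%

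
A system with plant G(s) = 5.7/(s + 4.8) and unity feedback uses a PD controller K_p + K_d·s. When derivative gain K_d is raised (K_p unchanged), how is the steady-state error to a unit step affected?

unchanged

K_d affects only the transient (the s-coefficient); the DC loop gain, and hence e_ss, depends only on K_p.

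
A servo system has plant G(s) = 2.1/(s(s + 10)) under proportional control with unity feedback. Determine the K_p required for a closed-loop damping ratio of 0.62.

Closed-loop characteristic equation: s² + 10s + K_p·2.1 = 0.
So ω_n = √(2.1K_p) and 2ζω_n = 10, giving ζ = 10/(2√(2.1K_p)).
Setting ζ = 0.62: √(2.1K_p) = 10/(2·0.62) = 8.065, so K_p = 65.04/2.1 = 31.

K_p = 31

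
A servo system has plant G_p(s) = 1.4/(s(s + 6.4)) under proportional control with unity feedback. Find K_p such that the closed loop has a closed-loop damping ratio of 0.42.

Closed-loop characteristic equation: s² + 6.4s + K_p·1.4 = 0.
So ω_n = √(1.4K_p) and 2ζω_n = 6.4, giving ζ = 6.4/(2√(1.4K_p)).
Setting ζ = 0.42: √(1.4K_p) = 6.4/(2·0.42) = 7.619, so K_p = 58.05/1.4 = 41.5.

K_p = 41.5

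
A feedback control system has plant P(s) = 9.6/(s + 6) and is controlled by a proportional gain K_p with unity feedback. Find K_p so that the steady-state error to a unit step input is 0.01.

K_p = 61.9

For a type-0 loop with proportional control, e_ss = 1/(1 + K_p·P(0)).
P(0) = 1.6. Require 1/(1 + K_p·1.6) = 0.01, so 1 + 1.6·K_p = 100.
K_p = (100 − 1)/1.6 = 61.9.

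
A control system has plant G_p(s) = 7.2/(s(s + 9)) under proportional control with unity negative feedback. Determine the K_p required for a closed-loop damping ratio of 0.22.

Closed-loop characteristic equation: s² + 9s + K_p·7.2 = 0.
So ω_n = √(7.2K_p) and 2ζω_n = 9, giving ζ = 9/(2√(7.2K_p)).
Setting ζ = 0.22: √(7.2K_p) = 9/(2·0.22) = 20.45, so K_p = 418.4/7.2 = 58.1.

K_p = 58.1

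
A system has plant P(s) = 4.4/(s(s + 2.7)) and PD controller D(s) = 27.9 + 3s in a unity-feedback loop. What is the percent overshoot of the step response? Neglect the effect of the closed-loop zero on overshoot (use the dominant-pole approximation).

Forward path: (27.9 + 3s)·4.4/(s(s+2.7)). The closed-loop characteristic equation is s² + (2.7 + 4.4·3)s + 4.4·27.9 = 0.
That is s² + 15.9s + 122.8 = 0, so ω_n = 11.08 rad/s and ζ = 15.9/(2·11.08) = 0.7175.
%OS = 100·exp(−πζ/√(1−ζ²)) = 3.93%.

3.93%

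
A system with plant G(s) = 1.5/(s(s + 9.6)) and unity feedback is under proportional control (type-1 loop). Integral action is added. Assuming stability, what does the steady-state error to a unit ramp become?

The integrator raises the loop to type 2, so K_v → ∞ and e_ss to a ramp is zero.

0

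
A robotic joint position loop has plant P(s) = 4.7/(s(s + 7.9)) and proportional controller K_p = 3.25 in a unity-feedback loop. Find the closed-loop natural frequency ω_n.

With unity feedback the closed-loop characteristic equation is s² + 7.9s + 3.25·4.7 = s² + 7.9s + 15.28 = 0.
Matching s² + 2ζω_n s + ω_n²: ω_n = √15.28 = 3.908 rad/s and 2ζω_n = 7.9, so ζ = 7.9/(2·3.908) = 1.01.

ω_n = 3.91 rad/s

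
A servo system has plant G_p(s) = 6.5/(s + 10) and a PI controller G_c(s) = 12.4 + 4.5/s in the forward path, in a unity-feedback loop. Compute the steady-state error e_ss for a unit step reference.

0

The open loop G_c(s)G_p(s) has a pole at the origin (type 1), so the static position error constant is infinite and e_ss = 1/(1+∞) = 0.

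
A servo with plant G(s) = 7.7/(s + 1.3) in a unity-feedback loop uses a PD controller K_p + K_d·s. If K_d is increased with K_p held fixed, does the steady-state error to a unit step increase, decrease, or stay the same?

At s = 0 the derivative term contributes nothing: C(0) = K_p regardless of K_d, so K_pos = K_p·G(0) and e_ss are unchanged.

unchanged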